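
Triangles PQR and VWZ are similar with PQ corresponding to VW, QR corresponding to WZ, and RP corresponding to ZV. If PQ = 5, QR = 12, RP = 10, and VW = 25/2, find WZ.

k = 25/2/5 = 5/2. WZ = 5/2 * 12 = 30.

30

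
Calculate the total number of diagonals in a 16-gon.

Total line segments between 16 vertices = C(16,2) = 120.
Subtract the 16 sides: 120 - 16 = 104 diagonals.

104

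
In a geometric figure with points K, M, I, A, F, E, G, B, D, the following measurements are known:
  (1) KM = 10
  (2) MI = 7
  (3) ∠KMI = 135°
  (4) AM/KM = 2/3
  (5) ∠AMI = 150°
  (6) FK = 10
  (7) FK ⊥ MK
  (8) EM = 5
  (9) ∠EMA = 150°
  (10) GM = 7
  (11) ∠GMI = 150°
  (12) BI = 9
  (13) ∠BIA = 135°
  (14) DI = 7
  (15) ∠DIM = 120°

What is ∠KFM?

Step 1: By the law of cosines on triangle FKM: FM² = 10² + 10² − 2·10·10·cos(90°) = 200, so FM = 10·√2.
Step 2: By the inverse law of cosines on triangle KFM: cos(∠KFM) = (10² + (10·√2)² − 10²) / (2·10·10·√2) = 200/282.84 = 0.7071, so ∠KFM = 45°.

Therefore, the measure of angle ∠KFM = 45°.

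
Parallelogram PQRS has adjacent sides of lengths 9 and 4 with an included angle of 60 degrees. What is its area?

The area of a parallelogram equals the product of two adjacent sides times the sine of the included angle.
This is because the height equals 4 * sin(60°) = 2*sqrt(3).
Area = 9 * 2*sqrt(3) = 18*sqrt(3)

18*sqrt(3)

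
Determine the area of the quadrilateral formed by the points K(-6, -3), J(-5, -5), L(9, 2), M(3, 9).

Using the Shoelace formula for a quadrilateral (vertices in order):
Area = (1/2)|sum of (x_i * y_(i+1) - x_(i+1) * y_i)|
Terms: (-6*-5 - -5*-3) = 15, (-5*2 - 9*-5) = 35, (9*9 - 3*2) = 75, (3*-3 - -6*9) = 45
Sum = 170
Area = (1/2)(170) = 85

85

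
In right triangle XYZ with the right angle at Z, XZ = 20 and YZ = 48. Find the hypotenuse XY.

By the Pythagorean theorem: XY^2 = XZ^2 + YZ^2
XY^2 = 20^2 + 48^2 = 400 + 2304 = 2704
XY = sqrt(2704) = 52

52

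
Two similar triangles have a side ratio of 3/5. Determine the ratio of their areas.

Area ratio = (side ratio)^2 = (3/5)^2 = 9:25.

9:25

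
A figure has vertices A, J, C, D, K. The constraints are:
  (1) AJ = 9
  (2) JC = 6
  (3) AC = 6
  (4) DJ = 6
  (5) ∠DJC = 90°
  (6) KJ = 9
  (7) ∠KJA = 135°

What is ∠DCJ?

Step 1: By the law of cosines on triangle CJD: CD² = 6² + 6² − 2·6·6·cos(90°) = 72, so CD = 6·√2.
Step 2: By the inverse law of cosines on triangle DCJ: cos(∠DCJ) = ((6·√2)² + 6² − 6²) / (2·6·√2·6) = 72/101.82 = 0.7071, so ∠DCJ = 45°.

Therefore, the measure of angle ∠DCJ = 45°.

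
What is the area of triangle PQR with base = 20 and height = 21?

A triangle's area is half the area of a rectangle with the same base and height.
Area = (1/2) * 20 * 21 = 210.

210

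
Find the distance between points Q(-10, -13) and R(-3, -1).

d = sqrt((-3 - -10)^2 + (-1 - -13)^2)
d = sqrt(7^2 + 12^2)
d = sqrt(49 + 144)
d = sqrt(193)

sqrt(193)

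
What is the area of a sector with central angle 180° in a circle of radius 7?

The full circle has area πr² = π(7)² = 49*pi.
The sector covers 180° out of 360°, a fraction of 1/2.
Sector area = 49*pi × 1/2 = 49*pi/2.

49*pi/2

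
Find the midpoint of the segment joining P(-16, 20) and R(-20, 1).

The midpoint is the average of the coordinates:
x: (-16 + -20)/2 = -18
y: (20 + 1)/2 = 21/2
Midpoint = (-18, 21/2)

(-18, 21/2)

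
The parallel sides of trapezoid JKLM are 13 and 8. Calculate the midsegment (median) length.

midsegment = (13 + 8) / 2 = 21 / 2 = 21/2

21/2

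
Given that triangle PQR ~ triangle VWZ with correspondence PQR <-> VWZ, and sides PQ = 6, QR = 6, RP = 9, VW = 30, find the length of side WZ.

k = 30/6 = 5. WZ = 5 * 6 = 30.

30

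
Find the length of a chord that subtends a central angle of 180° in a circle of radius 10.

Drop a perpendicular from the center to the chord, bisecting both the chord and the central angle.
Each half-chord = r sin(θ/2) = 10 sin(90°).
The full chord = 2 × 10 × sin(90°) = 20.

20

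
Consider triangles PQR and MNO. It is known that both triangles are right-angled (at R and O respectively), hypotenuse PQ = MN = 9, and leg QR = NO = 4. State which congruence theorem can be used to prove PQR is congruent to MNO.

The given information matches HL: The hypotenuse and one leg of two right triangles are equal (Hypotenuse-Leg).

HL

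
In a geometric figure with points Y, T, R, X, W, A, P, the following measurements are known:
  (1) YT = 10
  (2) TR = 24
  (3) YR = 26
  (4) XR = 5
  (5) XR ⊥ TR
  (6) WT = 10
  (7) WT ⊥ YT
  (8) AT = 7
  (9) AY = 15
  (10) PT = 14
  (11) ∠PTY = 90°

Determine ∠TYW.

Step 1: By the law of cosines on triangle YTW: YW² = 10² + 10² − 2·10·10·cos(90°) = 200, so YW = 10·√2.
Step 2: By the inverse law of cosines on triangle TYW: cos(∠TYW) = (10² + (10·√2)² − 10²) / (2·10·10·√2) = 200/282.84 = 0.7071, so ∠TYW = 45°.

Therefore, the measure of angle ∠TYW = 45°.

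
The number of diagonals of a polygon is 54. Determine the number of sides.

Using d = n(n - 3)/2, we solve 54 = n(n - 3)/2.
So n(n - 3) = 108.
Testing n = 12: 12 * 9 = 108 = 108. Correct.
The polygon has 12 sides.

12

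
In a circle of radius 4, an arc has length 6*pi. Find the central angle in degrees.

Arc length L = 2πr × θ/360, so θ = 360L / (2πr).
θ = 360 × 6*pi / (2π × 4)
θ = 270°
θ = 270°

270°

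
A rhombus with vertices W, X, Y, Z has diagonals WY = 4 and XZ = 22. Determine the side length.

The diagonals of a rhombus bisect each other at right angles.
Half-diagonals: 4/2 = 2 and 22/2 = 11
side = sqrt(2^2 + 11^2)
side = sqrt(4 + 121)
side = sqrt(125) = 5*sqrt(5)

5*sqrt(5)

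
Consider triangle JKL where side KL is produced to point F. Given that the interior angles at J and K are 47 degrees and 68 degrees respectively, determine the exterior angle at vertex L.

Exterior angle = 47 + 68 = 115 degrees (exterior angle theorem).

115 degrees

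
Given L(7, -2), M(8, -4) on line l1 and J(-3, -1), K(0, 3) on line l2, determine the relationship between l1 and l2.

Slope of line 1: m1 = (-4 - -2)/(8 - 7) = -2/1 = -2
Slope of line 2: m2 = (3 - -1)/(0 - -3) = 4/3 = 4/3
For parallel lines we need equal slopes: -2 != 4/3.
For perpendicular lines we need m1*m2 = -1: (-2)(4/3) = -8/3 != -1.
Since neither condition holds, the lines are neither parallel nor perpendicular.

Neither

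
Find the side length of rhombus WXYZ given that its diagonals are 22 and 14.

The diagonals of a rhombus bisect each other at right angles.
Half-diagonals: 22/2 = 11 and 14/2 = 7
side = sqrt(11^2 + 7^2)
side = sqrt(121 + 49)
side = sqrt(170)

sqrt(170)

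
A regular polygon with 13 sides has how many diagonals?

The number of diagonals in an n-gon is n(n - 3)/2.
For n = 13: 13(13 - 3)/2 = 13 × 10 / 2 = 65.

65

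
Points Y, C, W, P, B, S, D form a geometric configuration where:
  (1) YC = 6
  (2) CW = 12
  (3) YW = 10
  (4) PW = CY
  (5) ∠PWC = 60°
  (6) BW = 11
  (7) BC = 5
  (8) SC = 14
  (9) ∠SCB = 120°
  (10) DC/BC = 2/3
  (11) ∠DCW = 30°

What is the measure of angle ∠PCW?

From the given relations: PW = CY = 6.
Step 1: By the law of cosines on triangle CWP: CP² = 12² + 6² − 2·12·6·cos(60°) = 108, so CP = 6·√3.
Step 2: By the inverse law of cosines on triangle PCW: cos(∠PCW) = ((6·√3)² + 12² − 6²) / (2·6·√3·12) = 216/249.42 = 0.866, so ∠PCW = 30°.

Therefore, the measure of angle ∠PCW = 30°.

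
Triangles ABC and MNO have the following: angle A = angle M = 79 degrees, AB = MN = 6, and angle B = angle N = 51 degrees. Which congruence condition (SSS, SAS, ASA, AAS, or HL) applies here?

Consider the given information: angle A = angle M = 79 degrees, AB = MN = 6, and angle B = angle N = 51 degrees
This is not SAS or HL: SAS requires two sides and the included angle between them. HL only applies to right triangles with matching hypotenuse and leg.
The correct criterion is ASA. Two pairs of corresponding angles and the included side are equal (Angle-Side-Angle).

ASA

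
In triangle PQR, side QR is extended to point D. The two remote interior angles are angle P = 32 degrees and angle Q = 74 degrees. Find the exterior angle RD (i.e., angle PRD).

By the exterior angle theorem, an exterior angle of a triangle equals the sum of the two remote interior angles.
Exterior angle = angle P + angle Q
Exterior angle = 32 + 74 = 106 degrees

106 degrees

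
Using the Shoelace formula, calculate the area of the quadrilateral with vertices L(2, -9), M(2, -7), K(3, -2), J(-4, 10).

Shoelace: sum of cross terms = 59, Area = (1/2)|59| = 59/2

59/2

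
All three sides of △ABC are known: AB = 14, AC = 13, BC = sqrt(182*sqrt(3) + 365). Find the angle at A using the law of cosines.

By the inverse law of cosines: cos(A) = (AB² + AC² - BC²) / (2 × AB × AC)
cos(A) = (14² + 13² - (sqrt(182*sqrt(3) + 365))²) / (2 × 14 × 13)
cos(A) = (196 + 169 - (182*sqrt(3) + 365)) / 364
cos(A) = -sqrt(3)/2
A = arccos(-sqrt(3)/2) = 150°

150°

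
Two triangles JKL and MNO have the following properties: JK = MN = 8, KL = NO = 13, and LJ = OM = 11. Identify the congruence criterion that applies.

The given information matches SSS: All three pairs of corresponding sides are equal (Side-Side-Side).

SSS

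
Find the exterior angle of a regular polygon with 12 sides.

Each exterior angle of a regular n-gon is 360 / n.
For n = 12: 360 / 12 = 30 degrees.

30 degrees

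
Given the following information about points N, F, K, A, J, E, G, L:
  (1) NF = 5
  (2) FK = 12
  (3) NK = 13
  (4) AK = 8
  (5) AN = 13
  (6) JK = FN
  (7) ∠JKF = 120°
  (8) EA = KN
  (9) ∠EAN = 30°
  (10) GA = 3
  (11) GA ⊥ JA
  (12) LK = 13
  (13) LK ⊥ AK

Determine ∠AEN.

From the given relations: EA = KN = 13.
Step 1: By the law of cosines on triangle EAN: EN² = 13² + 13² − 2·13·13·cos(30°) = 45.28, so EN ≈ 6.73.
Step 2: By the inverse law of cosines on triangle AEN: cos(∠AEN) = (13² + 6.73² − 13²) / (2·13·6.73) = 45.28/174.96 = 0.2588, so ∠AEN = 75°.

Therefore, the measure of angle ∠AEN = 75°.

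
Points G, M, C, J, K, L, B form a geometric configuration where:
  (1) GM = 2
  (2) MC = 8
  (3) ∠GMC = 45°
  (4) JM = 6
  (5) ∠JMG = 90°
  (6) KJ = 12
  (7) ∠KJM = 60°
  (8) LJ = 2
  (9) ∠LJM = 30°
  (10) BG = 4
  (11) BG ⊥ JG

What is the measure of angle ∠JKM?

Step 1: By the law of cosines on triangle KJM: KM² = 12² + 6² − 2·12·6·cos(60°) = 108, so KM = 6·√3.
Step 2: By the inverse law of cosines on triangle JKM: cos(∠JKM) = (12² + (6·√3)² − 6²) / (2·12·6·√3) = 216/249.42 = 0.866, so ∠JKM = 30°.

Therefore, the measure of angle ∠JKM = 30°.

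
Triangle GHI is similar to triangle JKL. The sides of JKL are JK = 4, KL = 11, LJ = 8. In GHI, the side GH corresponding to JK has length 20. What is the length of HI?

k = 20/4 = 5. HI = 5 * 11 = 55.

55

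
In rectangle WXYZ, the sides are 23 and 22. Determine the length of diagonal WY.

A rectangle's diagonal splits it into two right triangles, with the diagonal as the hypotenuse.
By the Pythagorean theorem, d^2 = 23^2 + 22^2 = 1013.
Therefore d = sqrt(1013).

sqrt(1013)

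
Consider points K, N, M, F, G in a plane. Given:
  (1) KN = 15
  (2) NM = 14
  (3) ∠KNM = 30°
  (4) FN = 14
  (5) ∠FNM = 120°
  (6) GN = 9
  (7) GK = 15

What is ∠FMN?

Step 1: By the law of cosines on triangle MNF: MF² = 14² + 14² − 2·14·14·cos(120°) = 588, so MF = 14·√3.
Step 2: By the inverse law of cosines on triangle FMN: cos(∠FMN) = ((14·√3)² + 14² − 14²) / (2·14·√3·14) = 588/678.96 = 0.866, so ∠FMN = 30°.

Therefore, the measure of angle ∠FMN = 30°.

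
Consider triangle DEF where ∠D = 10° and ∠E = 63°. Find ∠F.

Let angle F = x. Then 10 + 63 + x = 180.
x = 180 - 73 = 107 degrees.

107 degrees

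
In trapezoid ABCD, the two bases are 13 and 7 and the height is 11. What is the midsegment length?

The midsegment (median) of a trapezoid connects the midpoints of the non-parallel sides.
Its length is the average of the two bases: (13 + 7) / 2 = 10.

10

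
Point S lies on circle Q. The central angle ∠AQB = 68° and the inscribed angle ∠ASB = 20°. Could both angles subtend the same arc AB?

By the inscribed angle theorem, the inscribed angle for a central angle of 68° should be 68° / 2 = 34°.
The given inscribed angle is 20°, which does not equal 34°.
Therefore, no, they do not correspond to the same arc.

No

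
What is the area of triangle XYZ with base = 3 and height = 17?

Area = (1/2)(3)(17) = 51/2

51/2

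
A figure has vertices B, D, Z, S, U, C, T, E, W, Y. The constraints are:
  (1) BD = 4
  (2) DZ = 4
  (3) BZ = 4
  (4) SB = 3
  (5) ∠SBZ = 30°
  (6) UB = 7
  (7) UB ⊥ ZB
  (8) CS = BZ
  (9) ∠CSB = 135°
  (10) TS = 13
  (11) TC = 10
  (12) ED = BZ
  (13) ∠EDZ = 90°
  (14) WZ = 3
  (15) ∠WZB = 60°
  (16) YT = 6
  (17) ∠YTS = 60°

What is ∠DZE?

From the given relations: ED = BZ = 4.
Step 1: By the law of cosines on triangle ZDE: ZE² = 4² + 4² − 2·4·4·cos(90°) = 32, so ZE = 4·√2.
Step 2: By the inverse law of cosines on triangle DZE: cos(∠DZE) = (4² + (4·√2)² − 4²) / (2·4·4·√2) = 32/45.25 = 0.7071, so ∠DZE = 45°.

Therefore, the measure of angle ∠DZE = 45°.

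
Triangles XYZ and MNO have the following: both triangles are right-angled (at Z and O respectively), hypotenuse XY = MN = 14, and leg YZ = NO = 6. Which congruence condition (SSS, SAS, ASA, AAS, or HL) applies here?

The given information matches HL: The hypotenuse and one leg of two right triangles are equal (Hypotenuse-Leg).

HL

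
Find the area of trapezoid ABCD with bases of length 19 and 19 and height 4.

A trapezoid's area equals the midsegment times the height.
The midsegment is (19 + 19) / 2 = 19.
Area = 19 * 4 = 76.

76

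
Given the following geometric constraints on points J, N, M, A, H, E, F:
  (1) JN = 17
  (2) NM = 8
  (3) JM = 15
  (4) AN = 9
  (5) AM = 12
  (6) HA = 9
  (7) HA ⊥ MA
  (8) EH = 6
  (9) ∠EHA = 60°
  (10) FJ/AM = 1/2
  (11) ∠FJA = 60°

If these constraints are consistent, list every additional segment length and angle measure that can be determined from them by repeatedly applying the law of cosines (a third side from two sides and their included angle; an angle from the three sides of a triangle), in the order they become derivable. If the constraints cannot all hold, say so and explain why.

The constraints are consistent. Derivable facts, in order:
After 1 step:
- AE = 3·√7
- MH = 15
- ∠AMN = 48.59°
- ∠ANM = 89.6°
- ∠JMN = 90°
- ∠JNM = 61.93°
- ∠MAN = 41.81°
- ∠MJN = 28.07°
After 2 steps:
- ∠AEH = 79.11°
- ∠AHM = 53.13°
- ∠AMH = 36.87°
- ∠EAH = 40.89°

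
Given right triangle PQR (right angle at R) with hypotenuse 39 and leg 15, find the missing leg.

QR = sqrt(39^2 - 15^2) = sqrt(1296) = 36

36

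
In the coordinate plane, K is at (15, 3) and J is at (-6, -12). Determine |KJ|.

d = sqrt((-21)^2 + (-15)^2) = sqrt(666) = 3*sqrt(74)

3*sqrt(74)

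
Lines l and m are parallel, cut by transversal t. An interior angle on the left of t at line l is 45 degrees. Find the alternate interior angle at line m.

Alternate interior angles are equal: 45 degrees.

45 degrees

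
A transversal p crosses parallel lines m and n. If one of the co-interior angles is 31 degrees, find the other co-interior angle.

Co-interior (same-side interior) angles are between the parallel lines on the same side of the transversal.
Unlike corresponding or alternate interior angles, they are supplementary rather than equal.
So the angle = 180 - 31 = 149 degrees.

149 degrees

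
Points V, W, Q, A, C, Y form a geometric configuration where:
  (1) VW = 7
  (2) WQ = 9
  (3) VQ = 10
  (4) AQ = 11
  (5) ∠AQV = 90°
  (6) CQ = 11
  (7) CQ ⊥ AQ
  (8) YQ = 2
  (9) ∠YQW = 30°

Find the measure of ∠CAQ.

Step 1: By the law of cosines on triangle AQC: AC² = 11² + 11² − 2·11·11·cos(90°) = 242, so AC = 11·√2.
Step 2: By the inverse law of cosines on triangle CAQ: cos(∠CAQ) = ((11·√2)² + 11² − 11²) / (2·11·√2·11) = 242/342.24 = 0.7071, so ∠CAQ = 45°.

Therefore, the measure of angle ∠CAQ = 45°.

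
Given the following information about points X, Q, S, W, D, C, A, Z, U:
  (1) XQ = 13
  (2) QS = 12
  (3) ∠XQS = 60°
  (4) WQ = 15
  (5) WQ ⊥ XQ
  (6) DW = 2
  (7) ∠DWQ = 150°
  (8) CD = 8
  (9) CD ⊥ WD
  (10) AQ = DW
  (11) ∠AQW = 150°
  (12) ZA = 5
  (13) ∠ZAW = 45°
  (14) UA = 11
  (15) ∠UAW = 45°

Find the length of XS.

Step 1: By the law of cosines on triangle XQS: XS² = 13² + 12² − 2·13·12·cos(60°) = 157, so XS = √157.

Therefore, the length of XS = √157.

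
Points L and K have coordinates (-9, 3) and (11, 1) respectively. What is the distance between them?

d = sqrt((20)^2 + (-2)^2) = sqrt(404) = 2*sqrt(101)

2*sqrt(101)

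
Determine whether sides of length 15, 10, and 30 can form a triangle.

Check the triangle inequality: 15 + 10 = 25 ≤ 30.
Since the sum of two sides does not exceed the third, no triangle can be formed.

No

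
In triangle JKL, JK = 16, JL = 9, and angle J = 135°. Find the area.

Area = (1/2) * JK * JL * sin(J)
Area = (1/2) * 16 * 9 * sin(135°)
Area = (1/2) * 16 * 9 * sqrt(2)/2
Area = 36*sqrt(2)

36*sqrt(2)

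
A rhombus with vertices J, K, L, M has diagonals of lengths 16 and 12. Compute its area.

Area = (16 * 12) / 2 = 192 / 2 = 96

96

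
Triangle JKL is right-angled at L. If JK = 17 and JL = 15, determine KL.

Rearranging the Pythagorean theorem to solve for the unknown leg:
leg^2 = hypotenuse^2 - known_leg^2 = 289 - 225 = 64
leg = sqrt(64) = 8.

8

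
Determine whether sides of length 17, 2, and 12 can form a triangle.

Check the triangle inequality: 2 + 12 = 14 ≤ 17.
Since the sum of two sides does not exceed the third, no triangle can be formed.

No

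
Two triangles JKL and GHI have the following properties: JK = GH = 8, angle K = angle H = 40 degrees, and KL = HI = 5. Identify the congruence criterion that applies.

Consider the given information: JK = GH = 8, angle K = angle H = 40 degrees, and KL = HI = 5
This is not ASA or HL: ASA requires two angles and the side between them. HL only applies to right triangles with matching hypotenuse and leg.
The correct criterion is SAS. Two pairs of corresponding sides and the included angle are equal (Side-Angle-Side).

SAS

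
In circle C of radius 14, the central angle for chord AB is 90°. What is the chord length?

Drop a perpendicular from the center to the chord, bisecting both the chord and the central angle.
Each half-chord = r sin(θ/2) = 14 sin(45°).
The full chord = 2 × 14 × sin(45°) = 14*sqrt(2).

14*sqrt(2)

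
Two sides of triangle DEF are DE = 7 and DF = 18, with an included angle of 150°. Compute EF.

By the law of cosines: EF^2 = DE^2 + DF^2 - 2*DE*DF*cos(D)
EF^2 = 7^2 + 18^2 - 2*7*18*cos(150°)
EF^2 = 49 + 324 - 252*(-sqrt(3)/2)
EF^2 = 126*sqrt(3) + 373
EF = sqrt(126*sqrt(3) + 373)

sqrt(126*sqrt(3) + 373)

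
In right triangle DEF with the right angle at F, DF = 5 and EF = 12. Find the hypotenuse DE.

DE = sqrt(5^2 + 12^2) = sqrt(169) = 13

13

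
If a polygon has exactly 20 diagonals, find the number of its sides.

Using d = n(n - 3)/2, we solve 20 = n(n - 3)/2.
So n(n - 3) = 40.
Testing n = 8: 8 * 5 = 40 = 40. Correct.
The polygon has 8 sides.

8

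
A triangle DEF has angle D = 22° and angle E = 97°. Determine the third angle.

angle F = 180 - 22 - 97 = 61 degrees.

61 degrees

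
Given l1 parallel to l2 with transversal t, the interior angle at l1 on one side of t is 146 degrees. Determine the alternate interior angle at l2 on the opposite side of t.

Alternate interior angles are equal: 146 degrees.

146 degrees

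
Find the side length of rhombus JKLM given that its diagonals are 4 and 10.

The diagonals of a rhombus bisect each other at right angles.
Half-diagonals: 4/2 = 2 and 10/2 = 5
side = sqrt(2^2 + 5^2)
side = sqrt(4 + 25)
side = sqrt(29)

sqrt(29)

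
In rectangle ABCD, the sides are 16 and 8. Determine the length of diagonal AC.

A rectangle's diagonal splits it into two right triangles, with the diagonal as the hypotenuse.
By the Pythagorean theorem, d^2 = 16^2 + 8^2 = 320.
Therefore d = sqrt(320) = 8*sqrt(5).

8*sqrt(5)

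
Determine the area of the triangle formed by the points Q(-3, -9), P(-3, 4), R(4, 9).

The Shoelace formula computes the area from vertex coordinates by summing cross products.
For vertices (-3,-9), (-3,4), (4,9):
Signed sum = -3*4 - -3*-9 + -3*9 - 4*4 + 4*-9 - -3*9
= -39 + -43 + -9 = -91
Area = (1/2)|-91| = 91/2.

91/2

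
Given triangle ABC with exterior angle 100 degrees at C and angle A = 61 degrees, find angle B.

angle B = 100 - 61 = 39 degrees (exterior angle theorem).

39 degrees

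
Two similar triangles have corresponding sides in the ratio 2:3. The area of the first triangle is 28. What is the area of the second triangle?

Area ratio = (2/3)^2 = 4/9. Area of the second triangle = 28 * 9/4 = 63.

63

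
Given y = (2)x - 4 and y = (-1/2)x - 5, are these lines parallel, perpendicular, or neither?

Slope of line 1: m1 = 2
Slope of line 2: m2 = -1/2
Two lines are perpendicular when the product of their slopes is -1 (negative reciprocals).
m1 * m2 = (2) * (-1/2) = -1, confirming perpendicularity.

Perpendicular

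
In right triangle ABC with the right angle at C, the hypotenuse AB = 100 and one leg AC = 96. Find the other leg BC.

Rearranging the Pythagorean theorem to solve for the unknown leg:
leg^2 = hypotenuse^2 - known_leg^2 = 10000 - 9216 = 784
leg = sqrt(784) = 28.

28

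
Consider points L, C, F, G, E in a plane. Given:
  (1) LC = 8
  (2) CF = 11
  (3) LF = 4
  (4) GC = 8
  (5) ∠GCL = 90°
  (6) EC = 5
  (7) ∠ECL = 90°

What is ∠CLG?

Step 1: By the law of cosines on triangle LCG: LG² = 8² + 8² − 2·8·8·cos(90°) = 128, so LG = 8·√2.
Step 2: By the inverse law of cosines on triangle CLG: cos(∠CLG) = (8² + (8·√2)² − 8²) / (2·8·8·√2) = 128/181.02 = 0.7071, so ∠CLG = 45°.

Therefore, the measure of angle ∠CLG = 45°.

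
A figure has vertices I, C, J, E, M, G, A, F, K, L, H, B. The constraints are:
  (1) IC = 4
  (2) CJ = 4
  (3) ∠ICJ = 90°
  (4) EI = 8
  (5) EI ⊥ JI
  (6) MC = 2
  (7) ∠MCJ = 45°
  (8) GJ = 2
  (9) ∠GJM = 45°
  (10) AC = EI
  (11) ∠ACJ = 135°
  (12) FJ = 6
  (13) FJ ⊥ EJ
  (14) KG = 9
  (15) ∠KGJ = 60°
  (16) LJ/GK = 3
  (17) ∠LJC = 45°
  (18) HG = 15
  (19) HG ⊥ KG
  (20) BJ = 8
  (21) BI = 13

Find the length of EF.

Step 1: By the law of cosines on triangle JCI: JI² = 4² + 4² − 2·4·4·cos(90°) = 32, so JI = 4·√2.
Step 2: By the law of cosines on triangle EIJ: EJ² = 8² + (4·√2)² − 2·8·4·√2·cos(90°) = 96, so EJ = 4·√6.
Step 3: By the law of cosines on triangle EJF: EF² = (4·√6)² + 6² − 2·4·√6·6·cos(90°) = 132, so EF = 2·√33.

Therefore, the length of EF = 2·√33.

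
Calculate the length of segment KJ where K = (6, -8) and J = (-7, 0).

d = sqrt((-7 - 6)^2 + (0 - -8)^2)
d = sqrt(-13^2 + 8^2)
d = sqrt(169 + 64)
d = sqrt(233)

sqrt(233)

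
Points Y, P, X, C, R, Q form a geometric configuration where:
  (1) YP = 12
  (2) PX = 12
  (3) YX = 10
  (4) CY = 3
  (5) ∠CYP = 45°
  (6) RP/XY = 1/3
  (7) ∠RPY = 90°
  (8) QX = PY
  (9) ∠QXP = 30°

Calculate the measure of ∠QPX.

From the given relations: QX = PY = 12.
Step 1: By the law of cosines on triangle PXQ: PQ² = 12² + 12² − 2·12·12·cos(30°) = 38.58, so PQ ≈ 6.21.
Step 2: By the inverse law of cosines on triangle QPX: cos(∠QPX) = (6.21² + 12² − 12²) / (2·6.21·12) = 38.58/149.08 = 0.2588, so ∠QPX = 75°.

Therefore, the measure of angle ∠QPX = 75°.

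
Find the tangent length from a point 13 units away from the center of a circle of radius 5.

tangent = √(d² - r²) = √(13² - 5²) = √(169 - 25) = √144 = 12

12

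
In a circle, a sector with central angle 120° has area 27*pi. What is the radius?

r² = 360 × 27*pi / (π × 120) = 81, so r = 9.

9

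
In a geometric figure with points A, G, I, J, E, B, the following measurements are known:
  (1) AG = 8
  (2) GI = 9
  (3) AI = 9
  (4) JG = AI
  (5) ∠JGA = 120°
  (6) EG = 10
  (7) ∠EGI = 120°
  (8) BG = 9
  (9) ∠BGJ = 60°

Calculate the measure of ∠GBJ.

From the given relations: JG = AI = 9.
Step 1: By the law of cosines on triangle BGJ: BJ² = 9² + 9² − 2·9·9·cos(60°) = 81, so BJ = 9.
Step 2: By the inverse law of cosines on triangle GBJ: cos(∠GBJ) = (9² + 9² − 9²) / (2·9·9) = 81/162 = 0.5, so ∠GBJ = 60°.

Therefore, the measure of angle ∠GBJ = 60°.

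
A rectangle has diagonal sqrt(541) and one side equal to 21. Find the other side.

Using the Pythagorean theorem: d^2 = a^2 + b^2
b^2 = d^2 - a^2
b^2 = 541 - 441
b^2 = 100
b = sqrt(100) = 10

10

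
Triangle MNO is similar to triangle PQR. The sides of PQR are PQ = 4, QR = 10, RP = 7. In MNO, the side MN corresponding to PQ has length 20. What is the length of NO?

k = 20/4 = 5. NO = 5 * 10 = 50.

50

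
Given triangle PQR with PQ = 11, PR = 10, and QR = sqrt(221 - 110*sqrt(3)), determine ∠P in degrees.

By the inverse law of cosines: cos(P) = (PQ² + PR² - QR²) / (2 × PQ × PR)
cos(P) = (11² + 10² - (sqrt(221 - 110*sqrt(3)))²) / (2 × 11 × 10)
cos(P) = (121 + 100 - (221 - 110*sqrt(3))) / 220
cos(P) = sqrt(3)/2
P = arccos(sqrt(3)/2) = 30°

30°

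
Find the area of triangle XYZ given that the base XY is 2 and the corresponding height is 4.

A triangle's area is half the area of a rectangle with the same base and height.
Area = (1/2) * 2 * 4 = 4.

4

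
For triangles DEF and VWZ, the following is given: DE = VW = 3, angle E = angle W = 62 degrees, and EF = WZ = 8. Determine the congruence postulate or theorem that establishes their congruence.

The given information matches SAS: Two pairs of corresponding sides and the included angle are equal (Side-Angle-Side).

SAS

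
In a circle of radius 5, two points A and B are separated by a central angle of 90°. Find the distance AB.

Drop a perpendicular from the center to the chord, bisecting both the chord and the central angle.
Each half-chord = r sin(θ/2) = 5 sin(45°).
The full chord = 2 × 5 × sin(45°) = 5*sqrt(2).

5*sqrt(2)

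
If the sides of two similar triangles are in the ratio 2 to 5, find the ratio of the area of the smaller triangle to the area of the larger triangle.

The ratio of areas of similar triangles equals the square of the side ratio.
Side ratio = 2:5
Area ratio = (2/5)^2 = 4/25 = 4:25

4:25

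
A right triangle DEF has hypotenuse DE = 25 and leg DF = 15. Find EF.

EF = sqrt(25^2 - 15^2) = sqrt(400) = 20

20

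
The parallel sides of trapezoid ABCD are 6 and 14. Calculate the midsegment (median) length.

midsegment = (6 + 14) / 2 = 20 / 2 = 10

10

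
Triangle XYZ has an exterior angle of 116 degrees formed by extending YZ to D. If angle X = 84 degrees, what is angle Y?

The exterior angle theorem states that an exterior angle equals the sum of the two non-adjacent interior angles.
So 116 = 84 + angle Y, which gives angle Y = 116 - 84 = 32 degrees.

32 degrees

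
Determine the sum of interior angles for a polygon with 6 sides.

The sum of interior angles of an n-sided polygon is (n - 2) * 180.
For n = 6: (6 - 2) * 180 = 4 * 180 = 720 degrees.

720 degrees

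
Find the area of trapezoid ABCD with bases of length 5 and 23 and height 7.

Area = (5 + 23) * 7 / 2 = 196 / 2 = 98

98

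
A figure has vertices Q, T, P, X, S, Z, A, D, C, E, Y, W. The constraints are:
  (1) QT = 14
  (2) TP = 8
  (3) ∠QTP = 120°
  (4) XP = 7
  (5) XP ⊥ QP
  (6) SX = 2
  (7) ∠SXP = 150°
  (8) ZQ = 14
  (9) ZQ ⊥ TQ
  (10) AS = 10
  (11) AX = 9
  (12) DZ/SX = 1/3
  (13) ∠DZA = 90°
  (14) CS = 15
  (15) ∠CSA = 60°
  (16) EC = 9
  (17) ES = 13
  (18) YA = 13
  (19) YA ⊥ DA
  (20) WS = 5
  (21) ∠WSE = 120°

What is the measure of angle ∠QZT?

Step 1: By the law of cosines on triangle ZQT: ZT² = 14² + 14² − 2·14·14·cos(90°) = 392, so ZT = 14·√2.
Step 2: By the inverse law of cosines on triangle QZT: cos(∠QZT) = (14² + (14·√2)² − 14²) / (2·14·14·√2) = 392/554.37 = 0.7071, so ∠QZT = 45°.

Therefore, the measure of angle ∠QZT = 45°.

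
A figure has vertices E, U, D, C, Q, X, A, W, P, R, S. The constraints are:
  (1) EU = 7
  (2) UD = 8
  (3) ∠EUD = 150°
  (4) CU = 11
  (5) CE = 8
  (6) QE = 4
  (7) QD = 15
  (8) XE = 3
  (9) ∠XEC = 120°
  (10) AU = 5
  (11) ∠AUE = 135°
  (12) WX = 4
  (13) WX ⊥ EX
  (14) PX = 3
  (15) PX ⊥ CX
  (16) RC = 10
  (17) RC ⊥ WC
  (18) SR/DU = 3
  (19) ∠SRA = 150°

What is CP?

Step 1: By the law of cosines on triangle CEX: CX² = 8² + 3² − 2·8·3·cos(120°) = 97, so CX = √97.
Step 2: By the law of cosines on triangle CXP: CP² = √97² + 3² − 2·√97·3·cos(90°) = 106, so CP = √106.

Therefore, the length of CP = √106.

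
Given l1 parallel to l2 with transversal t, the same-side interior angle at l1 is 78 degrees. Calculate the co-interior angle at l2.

Co-interior (same-side interior) angles are between the parallel lines on the same side of the transversal.
Unlike corresponding or alternate interior angles, they are supplementary rather than equal.
So the angle = 180 - 78 = 102 degrees.

102 degrees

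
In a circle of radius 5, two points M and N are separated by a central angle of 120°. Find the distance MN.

Chord length = 2r sin(θ/2)
= 2 × 5 × sin(120°/2)
= 2 × 5 × sin(60°)
= 5*sqrt(3)

5*sqrt(3)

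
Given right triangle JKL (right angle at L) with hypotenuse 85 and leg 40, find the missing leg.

Rearranging the Pythagorean theorem to solve for the unknown leg:
leg^2 = hypotenuse^2 - known_leg^2 = 7225 - 1600 = 5625
leg = sqrt(5625) = 75.

75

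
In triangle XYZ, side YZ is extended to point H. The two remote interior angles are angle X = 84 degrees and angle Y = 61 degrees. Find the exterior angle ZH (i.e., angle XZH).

By the exterior angle theorem, an exterior angle of a triangle equals the sum of the two remote interior angles.
Exterior angle = angle X + angle Y
Exterior angle = 84 + 61 = 145 degrees

145 degrees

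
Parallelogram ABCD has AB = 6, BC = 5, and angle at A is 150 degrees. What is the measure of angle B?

In a parallelogram, consecutive angles are supplementary (sum to 180°).
angle B = 180 - angle A
angle B = 180 - 150
angle B = 30 degrees

30 degrees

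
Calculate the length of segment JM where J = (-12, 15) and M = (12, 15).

d = sqrt((24)^2 + (0)^2) = sqrt(576) = 24

24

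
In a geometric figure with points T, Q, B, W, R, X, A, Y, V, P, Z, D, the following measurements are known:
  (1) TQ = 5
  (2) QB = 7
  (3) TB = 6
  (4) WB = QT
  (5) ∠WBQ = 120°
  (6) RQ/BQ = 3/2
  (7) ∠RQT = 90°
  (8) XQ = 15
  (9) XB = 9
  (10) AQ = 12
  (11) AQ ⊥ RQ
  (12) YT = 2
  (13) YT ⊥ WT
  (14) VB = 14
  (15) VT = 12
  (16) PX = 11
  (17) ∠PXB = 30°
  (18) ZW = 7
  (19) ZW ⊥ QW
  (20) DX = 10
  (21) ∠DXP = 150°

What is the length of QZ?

From the given relations: WB = QT = 5.
Step 1: By the law of cosines on triangle QBW: QW² = 7² + 5² − 2·7·5·cos(120°) = 109, so QW = √109.
Step 2: By the law of cosines on triangle QWZ: QZ² = √109² + 7² − 2·√109·7·cos(90°) = 158, so QZ = √158.

Therefore, the length of QZ = √158.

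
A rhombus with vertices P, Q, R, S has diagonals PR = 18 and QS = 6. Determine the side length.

Half-diagonals are 9 and 3. side = sqrt(9^2 + 3^2) = sqrt(90) = 3*sqrt(10)

3*sqrt(10)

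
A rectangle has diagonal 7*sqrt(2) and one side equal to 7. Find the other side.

Using the Pythagorean theorem: d^2 = a^2 + b^2
b^2 = d^2 - a^2
b^2 = 98 - 49
b^2 = 49
b = sqrt(49) = 7

7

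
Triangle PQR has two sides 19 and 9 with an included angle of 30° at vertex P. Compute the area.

Area = (1/2) * PQ * PR * sin(P)
Area = (1/2) * 19 * 9 * sin(30°)
Area = (1/2) * 19 * 9 * 1/2
Area = 171/4

171/4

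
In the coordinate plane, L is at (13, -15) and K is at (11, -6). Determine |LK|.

d = sqrt((-2)^2 + (9)^2) = sqrt(85)

sqrt(85)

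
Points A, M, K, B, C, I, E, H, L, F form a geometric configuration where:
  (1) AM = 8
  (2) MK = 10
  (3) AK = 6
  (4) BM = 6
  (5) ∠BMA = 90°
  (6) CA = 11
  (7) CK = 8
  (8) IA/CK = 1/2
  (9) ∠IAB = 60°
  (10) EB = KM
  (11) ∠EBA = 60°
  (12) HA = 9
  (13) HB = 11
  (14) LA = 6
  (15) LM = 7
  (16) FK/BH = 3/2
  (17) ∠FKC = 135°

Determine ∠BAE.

From the given relations: EB = KM = 10.
Step 1: By the law of cosines on triangle AMB: AB² = 8² + 6² − 2·8·6·cos(90°) = 100, so AB = 10.
Step 2: By the law of cosines on triangle ABE: AE² = 10² + 10² − 2·10·10·cos(60°) = 100, so AE = 10.
Step 3: By the inverse law of cosines on triangle BAE: cos(∠BAE) = (10² + 10² − 10²) / (2·10·10) = 100/200 = 0.5, so ∠BAE = 60°.

Therefore, the measure of angle ∠BAE = 60°.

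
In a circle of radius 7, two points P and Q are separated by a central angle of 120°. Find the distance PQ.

Drop a perpendicular from the center to the chord, bisecting both the chord and the central angle.
Each half-chord = r sin(θ/2) = 7 sin(60°).
The full chord = 2 × 7 × sin(60°) = 7*sqrt(3).

7*sqrt(3)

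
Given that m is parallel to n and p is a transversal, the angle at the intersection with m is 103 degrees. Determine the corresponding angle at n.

Corresponding angles formed by parallel lines and a transversal are equal.
The given angle is 103 degrees.
The corresponding angle = 103 degrees.

103 degrees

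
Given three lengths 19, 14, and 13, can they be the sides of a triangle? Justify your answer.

For three segments to close into a triangle, no single side can be as long as the other two combined.
The longest side is 19, and 13 + 14 = 27 > 19.
A triangle can be formed.

Yes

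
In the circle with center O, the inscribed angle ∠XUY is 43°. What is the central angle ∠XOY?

Central angle = 2 × 43° = 86° (inscribed angle theorem).

86°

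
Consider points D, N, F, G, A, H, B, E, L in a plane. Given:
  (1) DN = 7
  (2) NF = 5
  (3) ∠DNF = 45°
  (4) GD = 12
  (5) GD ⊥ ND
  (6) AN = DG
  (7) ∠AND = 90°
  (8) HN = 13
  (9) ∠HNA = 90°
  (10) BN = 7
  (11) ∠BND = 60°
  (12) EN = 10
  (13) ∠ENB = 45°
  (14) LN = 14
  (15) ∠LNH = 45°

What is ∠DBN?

Step 1: By the law of cosines on triangle BND: BD² = 7² + 7² − 2·7·7·cos(60°) = 49, so BD = 7.
Step 2: By the inverse law of cosines on triangle DBN: cos(∠DBN) = (7² + 7² − 7²) / (2·7·7) = 49/98 = 0.5, so ∠DBN = 60°.

Therefore, the measure of angle ∠DBN = 60°.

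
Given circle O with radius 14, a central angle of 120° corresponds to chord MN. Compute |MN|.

Chord = 2(14) sin(60°) = 14*sqrt(3)

14*sqrt(3)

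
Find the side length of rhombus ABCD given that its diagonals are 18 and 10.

Half-diagonals are 9 and 5. side = sqrt(9^2 + 5^2) = sqrt(106)

sqrt(106)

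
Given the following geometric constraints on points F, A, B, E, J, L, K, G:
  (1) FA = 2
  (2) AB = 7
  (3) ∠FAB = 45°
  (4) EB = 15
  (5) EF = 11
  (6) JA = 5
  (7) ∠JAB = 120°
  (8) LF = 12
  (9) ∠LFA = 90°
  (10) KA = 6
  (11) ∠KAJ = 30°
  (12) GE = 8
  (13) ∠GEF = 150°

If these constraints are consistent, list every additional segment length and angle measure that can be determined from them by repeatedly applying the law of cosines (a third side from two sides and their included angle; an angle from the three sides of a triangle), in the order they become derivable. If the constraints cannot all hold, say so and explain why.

The constraints are consistent. Derivable facts, in order:
After 1 step:
- AL = 2·√37
- BJ = √109
- FB ≈ 5.76
- FG ≈ 18.37
- JK ≈ 3.01
After 2 steps:
- ∠ABF = 14.21°
- ∠ABJ = 24.5°
- ∠AFB = 120.79°
- ∠AJB = 35.5°
- ∠AJK = 93.74°
- ∠AKJ = 56.26°
- ∠ALF = 9.46°
- ∠BEF = 18.58°
- ∠BFE = 123.95°
- ∠EBF = 37.47°
- ∠EFG = 12.58°
- ∠EGF = 17.42°
- ∠FAL = 80.54°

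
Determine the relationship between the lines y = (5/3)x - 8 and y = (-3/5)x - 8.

Slope of line 1: m1 = 5/3
Slope of line 2: m2 = -3/5
m1 * m2 = (5/3) * (-3/5) = -1 = -1, so the lines are perpendicular.

Perpendicular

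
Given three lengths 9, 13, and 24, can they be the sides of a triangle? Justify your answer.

No.
The triangle inequality is violated: 9 + 13 = 22 ≤ 24.
These lengths cannot form a triangle.

No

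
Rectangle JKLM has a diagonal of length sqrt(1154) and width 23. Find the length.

The diagonal of a rectangle forms a right triangle with the two sides.
Rearranging the Pythagorean theorem: missing side = sqrt(d^2 - known^2).
= sqrt(1154 - 529) = sqrt(625) = 25.

25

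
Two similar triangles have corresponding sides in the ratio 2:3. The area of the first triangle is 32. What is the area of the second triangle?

For similar figures, the area ratio equals the square of the side ratio.
Side ratio (the first triangle to the second triangle) = 2:3, so area ratio = 2^2:3^2 = 4:9.
If the area of the first triangle is 32, then the area of the second triangle = 32 * (9/4) = 72.

72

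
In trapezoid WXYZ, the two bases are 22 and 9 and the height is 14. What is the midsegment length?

midsegment = (22 + 9) / 2 = 31 / 2 = 31/2

31/2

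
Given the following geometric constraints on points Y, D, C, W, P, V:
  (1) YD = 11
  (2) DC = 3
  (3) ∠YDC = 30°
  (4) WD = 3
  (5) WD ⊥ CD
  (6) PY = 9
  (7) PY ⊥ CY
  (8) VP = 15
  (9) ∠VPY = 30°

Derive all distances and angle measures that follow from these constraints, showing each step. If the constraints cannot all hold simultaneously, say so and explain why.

The constraints are consistent.

Step 1: From YD = 11, DC = 3, and ∠YDC = 30°, by the law of cosines:
  YC² = YD² + DC² - 2·YD·DC·cos(30°) = 121 + 9 - 57.16 = 72.84
  YC ≈ 8.53

Step 2: From YP = 9, PV = 15, and ∠YPV = 30°, by the law of cosines:
  YV² = YP² + PV² - 2·YP·PV·cos(30°) = 81 + 225 - 233.8 = 72.17
  YV ≈ 8.5

Step 3: From CD = 3, DW = 3, and ∠CDW = 90°, by the law of cosines:
  CW² = CD² + DW² - 2·CD·DW·cos(90°) = 9 + 9 - 0 = 18
  CW = 3·√2

Step 4: From CY = 8.53, YP = 9, and ∠CYP = 90°, by the law of cosines:
  CP² = CY² + YP² - 2·CY·YP·cos(90°) = 72.84 + 81 - 0 = 153.8
  CP ≈ 12.4

Step 5: From YC = 8.53, YD = 11, CD = 3, by the inverse law of cosines:
  cos(∠CYD) = (YC² + YD² - CD²) / (2·YC·YD)
  ∠CYD = 10.12°

Step 6: From YP = 9, YV = 8.5, PV = 15, by the inverse law of cosines:
  cos(∠PYV) = (YP² + YV² - PV²) / (2·YP·YV)
  ∠PYV = 118.02°

Step 7: From CD = 3, CW = 3·√2, DW = 3, by the inverse law of cosines:
  cos(∠DCW) = (CD² + CW² - DW²) / (2·CD·CW)
  ∠DCW = 45°

Step 8: From CD = 3, CY = 8.53, DY = 11, by the inverse law of cosines:
  cos(∠DCY) = (CD² + CY² - DY²) / (2·CD·CY)
  ∠DCY = 139.88°

Step 9: From WC = 3·√2, WD = 3, CD = 3, by the inverse law of cosines:
  cos(∠CWD) = (WC² + WD² - CD²) / (2·WC·WD)
  ∠CWD = 45°

Step 10: From VP = 15, VY = 8.5, PY = 9, by the inverse law of cosines:
  cos(∠PVY) = (VP² + VY² - PY²) / (2·VP·VY)
  ∠PVY = 31.98°

Step 11: From CP = 12.4, CY = 8.53, PY = 9, by the inverse law of cosines:
  cos(∠PCY) = (CP² + CY² - PY²) / (2·CP·CY)
  ∠PCY = 46.52°

Step 12: From PC = 12.4, PY = 9, CY = 8.53, by the inverse law of cosines:
  cos(∠CPY) = (PC² + PY² - CY²) / (2·PC·PY)
  ∠CPY = 43.48°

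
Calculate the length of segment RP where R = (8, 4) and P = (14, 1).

d = sqrt((6)^2 + (-3)^2) = sqrt(45) = 3*sqrt(5)

3*sqrt(5)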